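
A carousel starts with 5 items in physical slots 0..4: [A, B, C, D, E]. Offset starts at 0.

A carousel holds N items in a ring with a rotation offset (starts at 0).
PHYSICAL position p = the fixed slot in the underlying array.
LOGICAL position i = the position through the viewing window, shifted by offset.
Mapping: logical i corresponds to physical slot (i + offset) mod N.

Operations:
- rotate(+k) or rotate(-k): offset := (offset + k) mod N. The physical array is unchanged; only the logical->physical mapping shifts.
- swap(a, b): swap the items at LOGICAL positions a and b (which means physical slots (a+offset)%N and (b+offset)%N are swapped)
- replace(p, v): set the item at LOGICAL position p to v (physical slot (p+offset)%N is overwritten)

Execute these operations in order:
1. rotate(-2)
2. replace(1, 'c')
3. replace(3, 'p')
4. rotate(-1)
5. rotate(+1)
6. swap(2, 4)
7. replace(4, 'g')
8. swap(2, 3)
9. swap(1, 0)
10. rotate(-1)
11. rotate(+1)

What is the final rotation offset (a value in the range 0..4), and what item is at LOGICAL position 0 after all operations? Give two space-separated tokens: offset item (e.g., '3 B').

After op 1 (rotate(-2)): offset=3, physical=[A,B,C,D,E], logical=[D,E,A,B,C]
After op 2 (replace(1, 'c')): offset=3, physical=[A,B,C,D,c], logical=[D,c,A,B,C]
After op 3 (replace(3, 'p')): offset=3, physical=[A,p,C,D,c], logical=[D,c,A,p,C]
After op 4 (rotate(-1)): offset=2, physical=[A,p,C,D,c], logical=[C,D,c,A,p]
After op 5 (rotate(+1)): offset=3, physical=[A,p,C,D,c], logical=[D,c,A,p,C]
After op 6 (swap(2, 4)): offset=3, physical=[C,p,A,D,c], logical=[D,c,C,p,A]
After op 7 (replace(4, 'g')): offset=3, physical=[C,p,g,D,c], logical=[D,c,C,p,g]
After op 8 (swap(2, 3)): offset=3, physical=[p,C,g,D,c], logical=[D,c,p,C,g]
After op 9 (swap(1, 0)): offset=3, physical=[p,C,g,c,D], logical=[c,D,p,C,g]
After op 10 (rotate(-1)): offset=2, physical=[p,C,g,c,D], logical=[g,c,D,p,C]
After op 11 (rotate(+1)): offset=3, physical=[p,C,g,c,D], logical=[c,D,p,C,g]

Answer: 3 c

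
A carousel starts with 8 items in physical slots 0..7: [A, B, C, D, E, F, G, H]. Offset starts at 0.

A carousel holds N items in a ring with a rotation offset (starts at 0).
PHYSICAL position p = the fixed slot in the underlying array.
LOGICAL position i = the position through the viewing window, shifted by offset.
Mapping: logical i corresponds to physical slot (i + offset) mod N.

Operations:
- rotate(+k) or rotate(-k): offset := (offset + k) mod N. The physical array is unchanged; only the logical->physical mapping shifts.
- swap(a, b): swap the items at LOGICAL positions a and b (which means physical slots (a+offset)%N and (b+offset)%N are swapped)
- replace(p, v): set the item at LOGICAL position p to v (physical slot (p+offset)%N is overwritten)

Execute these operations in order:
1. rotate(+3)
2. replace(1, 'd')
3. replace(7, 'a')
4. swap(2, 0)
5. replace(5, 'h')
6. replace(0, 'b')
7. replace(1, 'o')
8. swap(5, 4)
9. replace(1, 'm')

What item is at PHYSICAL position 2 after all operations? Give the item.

After op 1 (rotate(+3)): offset=3, physical=[A,B,C,D,E,F,G,H], logical=[D,E,F,G,H,A,B,C]
After op 2 (replace(1, 'd')): offset=3, physical=[A,B,C,D,d,F,G,H], logical=[D,d,F,G,H,A,B,C]
After op 3 (replace(7, 'a')): offset=3, physical=[A,B,a,D,d,F,G,H], logical=[D,d,F,G,H,A,B,a]
After op 4 (swap(2, 0)): offset=3, physical=[A,B,a,F,d,D,G,H], logical=[F,d,D,G,H,A,B,a]
After op 5 (replace(5, 'h')): offset=3, physical=[h,B,a,F,d,D,G,H], logical=[F,d,D,G,H,h,B,a]
After op 6 (replace(0, 'b')): offset=3, physical=[h,B,a,b,d,D,G,H], logical=[b,d,D,G,H,h,B,a]
After op 7 (replace(1, 'o')): offset=3, physical=[h,B,a,b,o,D,G,H], logical=[b,o,D,G,H,h,B,a]
After op 8 (swap(5, 4)): offset=3, physical=[H,B,a,b,o,D,G,h], logical=[b,o,D,G,h,H,B,a]
After op 9 (replace(1, 'm')): offset=3, physical=[H,B,a,b,m,D,G,h], logical=[b,m,D,G,h,H,B,a]

Answer: a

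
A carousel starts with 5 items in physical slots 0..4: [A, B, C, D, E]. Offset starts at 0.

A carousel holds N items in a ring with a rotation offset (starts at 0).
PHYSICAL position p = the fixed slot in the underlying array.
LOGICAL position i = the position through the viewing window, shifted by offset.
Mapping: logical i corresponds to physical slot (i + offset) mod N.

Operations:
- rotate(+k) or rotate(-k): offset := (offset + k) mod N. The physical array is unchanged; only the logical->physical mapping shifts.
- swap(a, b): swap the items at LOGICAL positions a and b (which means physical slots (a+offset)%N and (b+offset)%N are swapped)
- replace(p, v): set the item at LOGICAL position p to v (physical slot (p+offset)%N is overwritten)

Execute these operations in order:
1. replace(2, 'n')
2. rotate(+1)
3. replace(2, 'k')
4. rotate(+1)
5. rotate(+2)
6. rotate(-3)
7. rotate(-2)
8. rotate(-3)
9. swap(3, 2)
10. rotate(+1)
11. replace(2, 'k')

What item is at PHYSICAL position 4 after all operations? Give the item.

After op 1 (replace(2, 'n')): offset=0, physical=[A,B,n,D,E], logical=[A,B,n,D,E]
After op 2 (rotate(+1)): offset=1, physical=[A,B,n,D,E], logical=[B,n,D,E,A]
After op 3 (replace(2, 'k')): offset=1, physical=[A,B,n,k,E], logical=[B,n,k,E,A]
After op 4 (rotate(+1)): offset=2, physical=[A,B,n,k,E], logical=[n,k,E,A,B]
After op 5 (rotate(+2)): offset=4, physical=[A,B,n,k,E], logical=[E,A,B,n,k]
After op 6 (rotate(-3)): offset=1, physical=[A,B,n,k,E], logical=[B,n,k,E,A]
After op 7 (rotate(-2)): offset=4, physical=[A,B,n,k,E], logical=[E,A,B,n,k]
After op 8 (rotate(-3)): offset=1, physical=[A,B,n,k,E], logical=[B,n,k,E,A]
After op 9 (swap(3, 2)): offset=1, physical=[A,B,n,E,k], logical=[B,n,E,k,A]
After op 10 (rotate(+1)): offset=2, physical=[A,B,n,E,k], logical=[n,E,k,A,B]
After op 11 (replace(2, 'k')): offset=2, physical=[A,B,n,E,k], logical=[n,E,k,A,B]

Answer: k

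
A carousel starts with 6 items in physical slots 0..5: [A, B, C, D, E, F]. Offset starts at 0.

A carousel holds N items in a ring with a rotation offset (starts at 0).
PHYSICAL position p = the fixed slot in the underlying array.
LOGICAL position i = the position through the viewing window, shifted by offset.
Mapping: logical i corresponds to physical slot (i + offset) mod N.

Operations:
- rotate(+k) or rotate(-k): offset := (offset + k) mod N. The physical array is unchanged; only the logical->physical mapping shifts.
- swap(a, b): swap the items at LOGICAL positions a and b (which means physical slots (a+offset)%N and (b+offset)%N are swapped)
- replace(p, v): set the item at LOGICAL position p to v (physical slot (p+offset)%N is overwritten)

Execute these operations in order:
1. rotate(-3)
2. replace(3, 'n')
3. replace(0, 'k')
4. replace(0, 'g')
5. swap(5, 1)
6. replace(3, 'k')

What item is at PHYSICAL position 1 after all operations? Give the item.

After op 1 (rotate(-3)): offset=3, physical=[A,B,C,D,E,F], logical=[D,E,F,A,B,C]
After op 2 (replace(3, 'n')): offset=3, physical=[n,B,C,D,E,F], logical=[D,E,F,n,B,C]
After op 3 (replace(0, 'k')): offset=3, physical=[n,B,C,k,E,F], logical=[k,E,F,n,B,C]
After op 4 (replace(0, 'g')): offset=3, physical=[n,B,C,g,E,F], logical=[g,E,F,n,B,C]
After op 5 (swap(5, 1)): offset=3, physical=[n,B,E,g,C,F], logical=[g,C,F,n,B,E]
After op 6 (replace(3, 'k')): offset=3, physical=[k,B,E,g,C,F], logical=[g,C,F,k,B,E]

Answer: B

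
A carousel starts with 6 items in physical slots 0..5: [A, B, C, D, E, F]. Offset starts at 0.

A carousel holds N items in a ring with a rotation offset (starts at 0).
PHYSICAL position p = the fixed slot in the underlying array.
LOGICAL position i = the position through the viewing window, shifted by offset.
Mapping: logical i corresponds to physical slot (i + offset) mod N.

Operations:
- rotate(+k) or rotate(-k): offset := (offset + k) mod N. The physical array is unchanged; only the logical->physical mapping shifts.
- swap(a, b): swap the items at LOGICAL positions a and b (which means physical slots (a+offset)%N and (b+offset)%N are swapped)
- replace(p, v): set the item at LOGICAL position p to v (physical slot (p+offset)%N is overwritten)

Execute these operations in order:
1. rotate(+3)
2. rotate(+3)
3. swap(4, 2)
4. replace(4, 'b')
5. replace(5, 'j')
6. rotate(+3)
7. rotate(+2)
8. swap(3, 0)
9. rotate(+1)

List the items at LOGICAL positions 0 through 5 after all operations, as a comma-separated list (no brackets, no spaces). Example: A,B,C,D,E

After op 1 (rotate(+3)): offset=3, physical=[A,B,C,D,E,F], logical=[D,E,F,A,B,C]
After op 2 (rotate(+3)): offset=0, physical=[A,B,C,D,E,F], logical=[A,B,C,D,E,F]
After op 3 (swap(4, 2)): offset=0, physical=[A,B,E,D,C,F], logical=[A,B,E,D,C,F]
After op 4 (replace(4, 'b')): offset=0, physical=[A,B,E,D,b,F], logical=[A,B,E,D,b,F]
After op 5 (replace(5, 'j')): offset=0, physical=[A,B,E,D,b,j], logical=[A,B,E,D,b,j]
After op 6 (rotate(+3)): offset=3, physical=[A,B,E,D,b,j], logical=[D,b,j,A,B,E]
After op 7 (rotate(+2)): offset=5, physical=[A,B,E,D,b,j], logical=[j,A,B,E,D,b]
After op 8 (swap(3, 0)): offset=5, physical=[A,B,j,D,b,E], logical=[E,A,B,j,D,b]
After op 9 (rotate(+1)): offset=0, physical=[A,B,j,D,b,E], logical=[A,B,j,D,b,E]

Answer: A,B,j,D,b,E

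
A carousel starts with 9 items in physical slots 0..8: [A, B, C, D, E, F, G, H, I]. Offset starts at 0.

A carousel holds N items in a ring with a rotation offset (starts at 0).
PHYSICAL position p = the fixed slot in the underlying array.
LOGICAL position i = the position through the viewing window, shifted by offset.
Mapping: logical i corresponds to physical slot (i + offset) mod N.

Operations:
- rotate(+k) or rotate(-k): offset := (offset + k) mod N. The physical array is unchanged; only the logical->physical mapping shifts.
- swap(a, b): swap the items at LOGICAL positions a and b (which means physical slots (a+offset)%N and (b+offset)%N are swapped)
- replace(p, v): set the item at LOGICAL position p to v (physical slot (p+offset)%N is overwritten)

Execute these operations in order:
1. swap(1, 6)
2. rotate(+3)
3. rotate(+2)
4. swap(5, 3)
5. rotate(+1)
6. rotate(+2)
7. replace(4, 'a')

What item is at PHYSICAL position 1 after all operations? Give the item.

Answer: I

Derivation:
After op 1 (swap(1, 6)): offset=0, physical=[A,G,C,D,E,F,B,H,I], logical=[A,G,C,D,E,F,B,H,I]
After op 2 (rotate(+3)): offset=3, physical=[A,G,C,D,E,F,B,H,I], logical=[D,E,F,B,H,I,A,G,C]
After op 3 (rotate(+2)): offset=5, physical=[A,G,C,D,E,F,B,H,I], logical=[F,B,H,I,A,G,C,D,E]
After op 4 (swap(5, 3)): offset=5, physical=[A,I,C,D,E,F,B,H,G], logical=[F,B,H,G,A,I,C,D,E]
After op 5 (rotate(+1)): offset=6, physical=[A,I,C,D,E,F,B,H,G], logical=[B,H,G,A,I,C,D,E,F]
After op 6 (rotate(+2)): offset=8, physical=[A,I,C,D,E,F,B,H,G], logical=[G,A,I,C,D,E,F,B,H]
After op 7 (replace(4, 'a')): offset=8, physical=[A,I,C,a,E,F,B,H,G], logical=[G,A,I,C,a,E,F,B,H]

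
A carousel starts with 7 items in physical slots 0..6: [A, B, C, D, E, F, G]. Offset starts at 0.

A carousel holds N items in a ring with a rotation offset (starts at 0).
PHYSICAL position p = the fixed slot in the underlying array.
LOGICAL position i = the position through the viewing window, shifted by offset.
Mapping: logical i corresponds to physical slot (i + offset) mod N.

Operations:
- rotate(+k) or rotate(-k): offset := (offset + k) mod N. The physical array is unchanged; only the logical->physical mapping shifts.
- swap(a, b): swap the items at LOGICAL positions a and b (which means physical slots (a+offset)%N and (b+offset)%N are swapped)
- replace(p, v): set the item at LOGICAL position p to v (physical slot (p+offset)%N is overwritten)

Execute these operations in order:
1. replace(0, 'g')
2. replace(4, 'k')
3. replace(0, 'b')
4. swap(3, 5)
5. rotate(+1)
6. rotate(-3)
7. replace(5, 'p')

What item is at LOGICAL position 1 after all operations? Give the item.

Answer: G

Derivation:
After op 1 (replace(0, 'g')): offset=0, physical=[g,B,C,D,E,F,G], logical=[g,B,C,D,E,F,G]
After op 2 (replace(4, 'k')): offset=0, physical=[g,B,C,D,k,F,G], logical=[g,B,C,D,k,F,G]
After op 3 (replace(0, 'b')): offset=0, physical=[b,B,C,D,k,F,G], logical=[b,B,C,D,k,F,G]
After op 4 (swap(3, 5)): offset=0, physical=[b,B,C,F,k,D,G], logical=[b,B,C,F,k,D,G]
After op 5 (rotate(+1)): offset=1, physical=[b,B,C,F,k,D,G], logical=[B,C,F,k,D,G,b]
After op 6 (rotate(-3)): offset=5, physical=[b,B,C,F,k,D,G], logical=[D,G,b,B,C,F,k]
After op 7 (replace(5, 'p')): offset=5, physical=[b,B,C,p,k,D,G], logical=[D,G,b,B,C,p,k]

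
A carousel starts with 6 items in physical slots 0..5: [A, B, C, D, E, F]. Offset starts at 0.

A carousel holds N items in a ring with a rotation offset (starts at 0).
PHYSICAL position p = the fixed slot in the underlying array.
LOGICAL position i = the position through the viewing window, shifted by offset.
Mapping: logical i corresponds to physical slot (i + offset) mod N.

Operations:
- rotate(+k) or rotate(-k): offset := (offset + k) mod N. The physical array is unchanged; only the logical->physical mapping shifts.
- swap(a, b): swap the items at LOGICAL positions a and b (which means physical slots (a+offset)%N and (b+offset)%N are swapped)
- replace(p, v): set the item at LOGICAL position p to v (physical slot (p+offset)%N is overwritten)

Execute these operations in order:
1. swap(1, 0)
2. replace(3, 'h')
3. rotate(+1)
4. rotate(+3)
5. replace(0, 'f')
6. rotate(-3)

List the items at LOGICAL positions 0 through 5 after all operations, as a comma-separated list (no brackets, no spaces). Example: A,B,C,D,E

After op 1 (swap(1, 0)): offset=0, physical=[B,A,C,D,E,F], logical=[B,A,C,D,E,F]
After op 2 (replace(3, 'h')): offset=0, physical=[B,A,C,h,E,F], logical=[B,A,C,h,E,F]
After op 3 (rotate(+1)): offset=1, physical=[B,A,C,h,E,F], logical=[A,C,h,E,F,B]
After op 4 (rotate(+3)): offset=4, physical=[B,A,C,h,E,F], logical=[E,F,B,A,C,h]
After op 5 (replace(0, 'f')): offset=4, physical=[B,A,C,h,f,F], logical=[f,F,B,A,C,h]
After op 6 (rotate(-3)): offset=1, physical=[B,A,C,h,f,F], logical=[A,C,h,f,F,B]

Answer: A,C,h,f,F,B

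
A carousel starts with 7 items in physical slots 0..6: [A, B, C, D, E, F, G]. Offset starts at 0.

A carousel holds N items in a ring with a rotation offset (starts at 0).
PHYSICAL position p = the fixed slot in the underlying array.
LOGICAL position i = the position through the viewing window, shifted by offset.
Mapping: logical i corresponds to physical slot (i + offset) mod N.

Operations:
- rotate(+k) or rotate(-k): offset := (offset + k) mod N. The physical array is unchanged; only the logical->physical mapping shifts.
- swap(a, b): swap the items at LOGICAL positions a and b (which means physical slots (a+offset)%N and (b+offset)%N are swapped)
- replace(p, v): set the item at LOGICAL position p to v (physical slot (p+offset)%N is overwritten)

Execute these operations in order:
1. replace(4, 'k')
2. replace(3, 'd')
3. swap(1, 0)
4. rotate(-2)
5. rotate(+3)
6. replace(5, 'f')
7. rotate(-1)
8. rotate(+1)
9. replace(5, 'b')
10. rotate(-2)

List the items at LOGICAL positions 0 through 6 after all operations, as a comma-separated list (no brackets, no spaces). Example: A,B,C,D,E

Answer: b,B,A,C,d,k,F

Derivation:
After op 1 (replace(4, 'k')): offset=0, physical=[A,B,C,D,k,F,G], logical=[A,B,C,D,k,F,G]
After op 2 (replace(3, 'd')): offset=0, physical=[A,B,C,d,k,F,G], logical=[A,B,C,d,k,F,G]
After op 3 (swap(1, 0)): offset=0, physical=[B,A,C,d,k,F,G], logical=[B,A,C,d,k,F,G]
After op 4 (rotate(-2)): offset=5, physical=[B,A,C,d,k,F,G], logical=[F,G,B,A,C,d,k]
After op 5 (rotate(+3)): offset=1, physical=[B,A,C,d,k,F,G], logical=[A,C,d,k,F,G,B]
After op 6 (replace(5, 'f')): offset=1, physical=[B,A,C,d,k,F,f], logical=[A,C,d,k,F,f,B]
After op 7 (rotate(-1)): offset=0, physical=[B,A,C,d,k,F,f], logical=[B,A,C,d,k,F,f]
After op 8 (rotate(+1)): offset=1, physical=[B,A,C,d,k,F,f], logical=[A,C,d,k,F,f,B]
After op 9 (replace(5, 'b')): offset=1, physical=[B,A,C,d,k,F,b], logical=[A,C,d,k,F,b,B]
After op 10 (rotate(-2)): offset=6, physical=[B,A,C,d,k,F,b], logical=[b,B,A,C,d,k,F]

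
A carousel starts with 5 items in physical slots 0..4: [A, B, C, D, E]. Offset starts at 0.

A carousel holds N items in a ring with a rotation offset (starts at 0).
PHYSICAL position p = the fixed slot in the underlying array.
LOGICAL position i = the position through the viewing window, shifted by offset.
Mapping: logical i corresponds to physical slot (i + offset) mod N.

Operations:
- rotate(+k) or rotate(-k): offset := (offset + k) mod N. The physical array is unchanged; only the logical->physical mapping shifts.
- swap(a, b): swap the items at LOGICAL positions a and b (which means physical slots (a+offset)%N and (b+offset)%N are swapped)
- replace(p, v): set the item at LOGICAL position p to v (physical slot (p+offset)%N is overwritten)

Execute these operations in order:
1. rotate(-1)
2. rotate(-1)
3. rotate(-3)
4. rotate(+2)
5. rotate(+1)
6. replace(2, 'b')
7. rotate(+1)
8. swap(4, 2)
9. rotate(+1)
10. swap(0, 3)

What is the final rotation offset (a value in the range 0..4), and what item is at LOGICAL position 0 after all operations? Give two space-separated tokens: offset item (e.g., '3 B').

After op 1 (rotate(-1)): offset=4, physical=[A,B,C,D,E], logical=[E,A,B,C,D]
After op 2 (rotate(-1)): offset=3, physical=[A,B,C,D,E], logical=[D,E,A,B,C]
After op 3 (rotate(-3)): offset=0, physical=[A,B,C,D,E], logical=[A,B,C,D,E]
After op 4 (rotate(+2)): offset=2, physical=[A,B,C,D,E], logical=[C,D,E,A,B]
After op 5 (rotate(+1)): offset=3, physical=[A,B,C,D,E], logical=[D,E,A,B,C]
After op 6 (replace(2, 'b')): offset=3, physical=[b,B,C,D,E], logical=[D,E,b,B,C]
After op 7 (rotate(+1)): offset=4, physical=[b,B,C,D,E], logical=[E,b,B,C,D]
After op 8 (swap(4, 2)): offset=4, physical=[b,D,C,B,E], logical=[E,b,D,C,B]
After op 9 (rotate(+1)): offset=0, physical=[b,D,C,B,E], logical=[b,D,C,B,E]
After op 10 (swap(0, 3)): offset=0, physical=[B,D,C,b,E], logical=[B,D,C,b,E]

Answer: 0 B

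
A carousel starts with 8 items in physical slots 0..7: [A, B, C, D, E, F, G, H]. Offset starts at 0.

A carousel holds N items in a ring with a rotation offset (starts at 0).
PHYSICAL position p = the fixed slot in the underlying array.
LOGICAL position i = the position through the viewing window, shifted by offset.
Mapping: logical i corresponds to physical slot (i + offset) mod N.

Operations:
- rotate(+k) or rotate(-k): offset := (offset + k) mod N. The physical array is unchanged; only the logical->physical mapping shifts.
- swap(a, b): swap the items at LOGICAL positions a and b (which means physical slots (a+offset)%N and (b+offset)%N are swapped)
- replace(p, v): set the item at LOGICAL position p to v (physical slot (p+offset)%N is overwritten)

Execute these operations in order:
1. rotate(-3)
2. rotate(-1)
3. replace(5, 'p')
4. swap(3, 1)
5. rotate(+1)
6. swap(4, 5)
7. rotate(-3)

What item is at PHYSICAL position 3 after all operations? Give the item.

After op 1 (rotate(-3)): offset=5, physical=[A,B,C,D,E,F,G,H], logical=[F,G,H,A,B,C,D,E]
After op 2 (rotate(-1)): offset=4, physical=[A,B,C,D,E,F,G,H], logical=[E,F,G,H,A,B,C,D]
After op 3 (replace(5, 'p')): offset=4, physical=[A,p,C,D,E,F,G,H], logical=[E,F,G,H,A,p,C,D]
After op 4 (swap(3, 1)): offset=4, physical=[A,p,C,D,E,H,G,F], logical=[E,H,G,F,A,p,C,D]
After op 5 (rotate(+1)): offset=5, physical=[A,p,C,D,E,H,G,F], logical=[H,G,F,A,p,C,D,E]
After op 6 (swap(4, 5)): offset=5, physical=[A,C,p,D,E,H,G,F], logical=[H,G,F,A,C,p,D,E]
After op 7 (rotate(-3)): offset=2, physical=[A,C,p,D,E,H,G,F], logical=[p,D,E,H,G,F,A,C]

Answer: D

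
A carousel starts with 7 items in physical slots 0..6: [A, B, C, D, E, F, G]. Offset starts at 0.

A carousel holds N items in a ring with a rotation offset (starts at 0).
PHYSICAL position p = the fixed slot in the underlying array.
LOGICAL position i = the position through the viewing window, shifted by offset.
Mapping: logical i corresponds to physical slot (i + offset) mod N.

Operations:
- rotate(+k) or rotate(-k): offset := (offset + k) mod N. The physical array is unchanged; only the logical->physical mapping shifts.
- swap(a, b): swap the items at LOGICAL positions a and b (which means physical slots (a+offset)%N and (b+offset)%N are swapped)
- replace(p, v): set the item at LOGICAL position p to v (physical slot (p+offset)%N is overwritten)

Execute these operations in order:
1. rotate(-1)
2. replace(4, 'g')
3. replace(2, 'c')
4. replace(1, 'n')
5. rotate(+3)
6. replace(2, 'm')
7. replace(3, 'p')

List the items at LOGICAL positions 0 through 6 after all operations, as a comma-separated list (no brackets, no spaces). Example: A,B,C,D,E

After op 1 (rotate(-1)): offset=6, physical=[A,B,C,D,E,F,G], logical=[G,A,B,C,D,E,F]
After op 2 (replace(4, 'g')): offset=6, physical=[A,B,C,g,E,F,G], logical=[G,A,B,C,g,E,F]
After op 3 (replace(2, 'c')): offset=6, physical=[A,c,C,g,E,F,G], logical=[G,A,c,C,g,E,F]
After op 4 (replace(1, 'n')): offset=6, physical=[n,c,C,g,E,F,G], logical=[G,n,c,C,g,E,F]
After op 5 (rotate(+3)): offset=2, physical=[n,c,C,g,E,F,G], logical=[C,g,E,F,G,n,c]
After op 6 (replace(2, 'm')): offset=2, physical=[n,c,C,g,m,F,G], logical=[C,g,m,F,G,n,c]
After op 7 (replace(3, 'p')): offset=2, physical=[n,c,C,g,m,p,G], logical=[C,g,m,p,G,n,c]

Answer: C,g,m,p,G,n,c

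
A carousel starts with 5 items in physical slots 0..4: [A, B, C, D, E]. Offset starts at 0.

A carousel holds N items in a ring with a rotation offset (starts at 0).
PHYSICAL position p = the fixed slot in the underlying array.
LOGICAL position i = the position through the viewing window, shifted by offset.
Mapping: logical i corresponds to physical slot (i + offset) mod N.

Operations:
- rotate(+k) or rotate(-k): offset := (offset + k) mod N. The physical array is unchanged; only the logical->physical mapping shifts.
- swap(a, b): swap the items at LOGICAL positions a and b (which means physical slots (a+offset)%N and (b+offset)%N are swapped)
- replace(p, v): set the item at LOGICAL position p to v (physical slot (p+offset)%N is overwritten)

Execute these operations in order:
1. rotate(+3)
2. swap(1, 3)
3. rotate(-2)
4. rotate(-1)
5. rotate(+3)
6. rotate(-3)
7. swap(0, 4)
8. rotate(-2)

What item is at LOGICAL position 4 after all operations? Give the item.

Answer: C

Derivation:
After op 1 (rotate(+3)): offset=3, physical=[A,B,C,D,E], logical=[D,E,A,B,C]
After op 2 (swap(1, 3)): offset=3, physical=[A,E,C,D,B], logical=[D,B,A,E,C]
After op 3 (rotate(-2)): offset=1, physical=[A,E,C,D,B], logical=[E,C,D,B,A]
After op 4 (rotate(-1)): offset=0, physical=[A,E,C,D,B], logical=[A,E,C,D,B]
After op 5 (rotate(+3)): offset=3, physical=[A,E,C,D,B], logical=[D,B,A,E,C]
After op 6 (rotate(-3)): offset=0, physical=[A,E,C,D,B], logical=[A,E,C,D,B]
After op 7 (swap(0, 4)): offset=0, physical=[B,E,C,D,A], logical=[B,E,C,D,A]
After op 8 (rotate(-2)): offset=3, physical=[B,E,C,D,A], logical=[D,A,B,E,C]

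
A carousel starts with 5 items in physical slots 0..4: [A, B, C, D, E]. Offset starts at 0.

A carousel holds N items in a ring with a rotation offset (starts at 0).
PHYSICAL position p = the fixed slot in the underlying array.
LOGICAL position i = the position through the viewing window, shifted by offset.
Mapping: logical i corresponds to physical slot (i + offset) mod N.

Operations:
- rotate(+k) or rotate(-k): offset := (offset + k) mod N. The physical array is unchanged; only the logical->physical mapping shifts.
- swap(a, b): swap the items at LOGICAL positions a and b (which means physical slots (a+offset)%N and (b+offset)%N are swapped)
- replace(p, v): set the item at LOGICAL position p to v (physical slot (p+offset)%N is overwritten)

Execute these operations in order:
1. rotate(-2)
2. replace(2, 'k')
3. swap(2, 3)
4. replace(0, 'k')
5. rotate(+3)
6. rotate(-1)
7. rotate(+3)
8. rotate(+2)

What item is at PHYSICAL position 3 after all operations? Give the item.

After op 1 (rotate(-2)): offset=3, physical=[A,B,C,D,E], logical=[D,E,A,B,C]
After op 2 (replace(2, 'k')): offset=3, physical=[k,B,C,D,E], logical=[D,E,k,B,C]
After op 3 (swap(2, 3)): offset=3, physical=[B,k,C,D,E], logical=[D,E,B,k,C]
After op 4 (replace(0, 'k')): offset=3, physical=[B,k,C,k,E], logical=[k,E,B,k,C]
After op 5 (rotate(+3)): offset=1, physical=[B,k,C,k,E], logical=[k,C,k,E,B]
After op 6 (rotate(-1)): offset=0, physical=[B,k,C,k,E], logical=[B,k,C,k,E]
After op 7 (rotate(+3)): offset=3, physical=[B,k,C,k,E], logical=[k,E,B,k,C]
After op 8 (rotate(+2)): offset=0, physical=[B,k,C,k,E], logical=[B,k,C,k,E]

Answer: k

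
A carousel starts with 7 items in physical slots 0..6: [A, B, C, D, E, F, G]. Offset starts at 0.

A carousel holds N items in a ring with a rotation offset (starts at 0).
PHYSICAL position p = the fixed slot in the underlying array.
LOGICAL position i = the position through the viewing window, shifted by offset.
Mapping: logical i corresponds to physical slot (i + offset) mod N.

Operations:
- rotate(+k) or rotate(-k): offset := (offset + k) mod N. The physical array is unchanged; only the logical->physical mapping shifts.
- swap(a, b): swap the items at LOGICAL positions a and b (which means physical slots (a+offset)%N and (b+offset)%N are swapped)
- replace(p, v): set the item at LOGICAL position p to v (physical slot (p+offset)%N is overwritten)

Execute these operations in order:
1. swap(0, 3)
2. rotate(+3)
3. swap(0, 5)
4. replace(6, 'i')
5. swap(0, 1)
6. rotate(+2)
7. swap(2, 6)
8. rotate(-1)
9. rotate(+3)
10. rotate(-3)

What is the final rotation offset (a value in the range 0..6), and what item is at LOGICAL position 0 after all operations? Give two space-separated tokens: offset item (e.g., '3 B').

After op 1 (swap(0, 3)): offset=0, physical=[D,B,C,A,E,F,G], logical=[D,B,C,A,E,F,G]
After op 2 (rotate(+3)): offset=3, physical=[D,B,C,A,E,F,G], logical=[A,E,F,G,D,B,C]
After op 3 (swap(0, 5)): offset=3, physical=[D,A,C,B,E,F,G], logical=[B,E,F,G,D,A,C]
After op 4 (replace(6, 'i')): offset=3, physical=[D,A,i,B,E,F,G], logical=[B,E,F,G,D,A,i]
After op 5 (swap(0, 1)): offset=3, physical=[D,A,i,E,B,F,G], logical=[E,B,F,G,D,A,i]
After op 6 (rotate(+2)): offset=5, physical=[D,A,i,E,B,F,G], logical=[F,G,D,A,i,E,B]
After op 7 (swap(2, 6)): offset=5, physical=[B,A,i,E,D,F,G], logical=[F,G,B,A,i,E,D]
After op 8 (rotate(-1)): offset=4, physical=[B,A,i,E,D,F,G], logical=[D,F,G,B,A,i,E]
After op 9 (rotate(+3)): offset=0, physical=[B,A,i,E,D,F,G], logical=[B,A,i,E,D,F,G]
After op 10 (rotate(-3)): offset=4, physical=[B,A,i,E,D,F,G], logical=[D,F,G,B,A,i,E]

Answer: 4 D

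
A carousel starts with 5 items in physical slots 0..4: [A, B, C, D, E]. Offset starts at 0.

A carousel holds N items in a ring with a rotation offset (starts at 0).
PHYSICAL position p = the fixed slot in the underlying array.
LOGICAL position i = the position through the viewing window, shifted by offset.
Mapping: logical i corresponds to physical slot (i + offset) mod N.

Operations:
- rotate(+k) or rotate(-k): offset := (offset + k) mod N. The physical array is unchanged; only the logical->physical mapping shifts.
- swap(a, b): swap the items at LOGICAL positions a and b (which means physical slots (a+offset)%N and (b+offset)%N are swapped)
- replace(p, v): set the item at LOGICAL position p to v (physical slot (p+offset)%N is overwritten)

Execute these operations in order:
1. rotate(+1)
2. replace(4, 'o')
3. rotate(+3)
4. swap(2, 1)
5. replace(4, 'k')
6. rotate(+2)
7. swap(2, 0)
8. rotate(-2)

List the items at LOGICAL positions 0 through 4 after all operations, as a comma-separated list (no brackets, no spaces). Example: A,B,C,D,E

Answer: E,B,k,C,o

Derivation:
After op 1 (rotate(+1)): offset=1, physical=[A,B,C,D,E], logical=[B,C,D,E,A]
After op 2 (replace(4, 'o')): offset=1, physical=[o,B,C,D,E], logical=[B,C,D,E,o]
After op 3 (rotate(+3)): offset=4, physical=[o,B,C,D,E], logical=[E,o,B,C,D]
After op 4 (swap(2, 1)): offset=4, physical=[B,o,C,D,E], logical=[E,B,o,C,D]
After op 5 (replace(4, 'k')): offset=4, physical=[B,o,C,k,E], logical=[E,B,o,C,k]
After op 6 (rotate(+2)): offset=1, physical=[B,o,C,k,E], logical=[o,C,k,E,B]
After op 7 (swap(2, 0)): offset=1, physical=[B,k,C,o,E], logical=[k,C,o,E,B]
After op 8 (rotate(-2)): offset=4, physical=[B,k,C,o,E], logical=[E,B,k,C,o]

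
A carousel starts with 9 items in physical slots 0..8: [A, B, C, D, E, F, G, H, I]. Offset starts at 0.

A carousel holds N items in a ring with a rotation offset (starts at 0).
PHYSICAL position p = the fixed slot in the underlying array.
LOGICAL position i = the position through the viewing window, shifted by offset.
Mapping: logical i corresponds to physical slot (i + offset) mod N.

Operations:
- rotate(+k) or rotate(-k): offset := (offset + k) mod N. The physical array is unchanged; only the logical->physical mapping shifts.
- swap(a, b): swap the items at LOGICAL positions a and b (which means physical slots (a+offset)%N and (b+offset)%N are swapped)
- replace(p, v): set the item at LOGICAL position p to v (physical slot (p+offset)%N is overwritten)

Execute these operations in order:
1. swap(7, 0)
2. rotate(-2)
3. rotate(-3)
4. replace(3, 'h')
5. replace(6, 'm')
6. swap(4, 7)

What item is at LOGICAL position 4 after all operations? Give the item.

Answer: C

Derivation:
After op 1 (swap(7, 0)): offset=0, physical=[H,B,C,D,E,F,G,A,I], logical=[H,B,C,D,E,F,G,A,I]
After op 2 (rotate(-2)): offset=7, physical=[H,B,C,D,E,F,G,A,I], logical=[A,I,H,B,C,D,E,F,G]
After op 3 (rotate(-3)): offset=4, physical=[H,B,C,D,E,F,G,A,I], logical=[E,F,G,A,I,H,B,C,D]
After op 4 (replace(3, 'h')): offset=4, physical=[H,B,C,D,E,F,G,h,I], logical=[E,F,G,h,I,H,B,C,D]
After op 5 (replace(6, 'm')): offset=4, physical=[H,m,C,D,E,F,G,h,I], logical=[E,F,G,h,I,H,m,C,D]
After op 6 (swap(4, 7)): offset=4, physical=[H,m,I,D,E,F,G,h,C], logical=[E,F,G,h,C,H,m,I,D]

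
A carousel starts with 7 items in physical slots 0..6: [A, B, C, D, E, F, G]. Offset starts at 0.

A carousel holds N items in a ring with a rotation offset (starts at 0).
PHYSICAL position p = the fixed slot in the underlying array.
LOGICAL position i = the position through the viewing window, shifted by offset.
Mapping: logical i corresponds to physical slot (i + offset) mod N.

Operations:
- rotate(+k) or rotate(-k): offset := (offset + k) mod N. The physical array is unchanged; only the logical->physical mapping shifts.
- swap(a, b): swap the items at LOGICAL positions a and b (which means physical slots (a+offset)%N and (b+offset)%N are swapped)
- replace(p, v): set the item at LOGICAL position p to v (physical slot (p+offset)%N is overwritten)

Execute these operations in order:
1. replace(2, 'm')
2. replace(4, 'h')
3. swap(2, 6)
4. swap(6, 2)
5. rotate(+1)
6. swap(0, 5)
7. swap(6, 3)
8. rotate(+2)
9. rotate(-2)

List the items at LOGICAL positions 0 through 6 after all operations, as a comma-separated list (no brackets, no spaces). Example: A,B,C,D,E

Answer: G,m,D,A,F,B,h

Derivation:
After op 1 (replace(2, 'm')): offset=0, physical=[A,B,m,D,E,F,G], logical=[A,B,m,D,E,F,G]
After op 2 (replace(4, 'h')): offset=0, physical=[A,B,m,D,h,F,G], logical=[A,B,m,D,h,F,G]
After op 3 (swap(2, 6)): offset=0, physical=[A,B,G,D,h,F,m], logical=[A,B,G,D,h,F,m]
After op 4 (swap(6, 2)): offset=0, physical=[A,B,m,D,h,F,G], logical=[A,B,m,D,h,F,G]
After op 5 (rotate(+1)): offset=1, physical=[A,B,m,D,h,F,G], logical=[B,m,D,h,F,G,A]
After op 6 (swap(0, 5)): offset=1, physical=[A,G,m,D,h,F,B], logical=[G,m,D,h,F,B,A]
After op 7 (swap(6, 3)): offset=1, physical=[h,G,m,D,A,F,B], logical=[G,m,D,A,F,B,h]
After op 8 (rotate(+2)): offset=3, physical=[h,G,m,D,A,F,B], logical=[D,A,F,B,h,G,m]
After op 9 (rotate(-2)): offset=1, physical=[h,G,m,D,A,F,B], logical=[G,m,D,A,F,B,h]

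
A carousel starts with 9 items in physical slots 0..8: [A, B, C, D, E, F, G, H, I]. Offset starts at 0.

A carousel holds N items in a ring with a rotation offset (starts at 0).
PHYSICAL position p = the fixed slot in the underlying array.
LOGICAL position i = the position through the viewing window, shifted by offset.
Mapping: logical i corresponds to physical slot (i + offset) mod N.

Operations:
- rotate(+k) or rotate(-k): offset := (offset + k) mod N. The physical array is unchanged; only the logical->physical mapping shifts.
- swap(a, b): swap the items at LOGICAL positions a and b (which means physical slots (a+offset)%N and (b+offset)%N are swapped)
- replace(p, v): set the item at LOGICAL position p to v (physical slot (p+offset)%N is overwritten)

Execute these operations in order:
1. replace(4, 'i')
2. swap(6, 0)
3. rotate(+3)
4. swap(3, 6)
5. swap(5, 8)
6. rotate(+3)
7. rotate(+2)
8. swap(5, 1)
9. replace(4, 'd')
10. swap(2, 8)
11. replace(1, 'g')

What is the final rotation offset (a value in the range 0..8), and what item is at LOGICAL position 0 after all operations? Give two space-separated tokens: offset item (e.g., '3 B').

Answer: 8 C

Derivation:
After op 1 (replace(4, 'i')): offset=0, physical=[A,B,C,D,i,F,G,H,I], logical=[A,B,C,D,i,F,G,H,I]
After op 2 (swap(6, 0)): offset=0, physical=[G,B,C,D,i,F,A,H,I], logical=[G,B,C,D,i,F,A,H,I]
After op 3 (rotate(+3)): offset=3, physical=[G,B,C,D,i,F,A,H,I], logical=[D,i,F,A,H,I,G,B,C]
After op 4 (swap(3, 6)): offset=3, physical=[A,B,C,D,i,F,G,H,I], logical=[D,i,F,G,H,I,A,B,C]
After op 5 (swap(5, 8)): offset=3, physical=[A,B,I,D,i,F,G,H,C], logical=[D,i,F,G,H,C,A,B,I]
After op 6 (rotate(+3)): offset=6, physical=[A,B,I,D,i,F,G,H,C], logical=[G,H,C,A,B,I,D,i,F]
After op 7 (rotate(+2)): offset=8, physical=[A,B,I,D,i,F,G,H,C], logical=[C,A,B,I,D,i,F,G,H]
After op 8 (swap(5, 1)): offset=8, physical=[i,B,I,D,A,F,G,H,C], logical=[C,i,B,I,D,A,F,G,H]
After op 9 (replace(4, 'd')): offset=8, physical=[i,B,I,d,A,F,G,H,C], logical=[C,i,B,I,d,A,F,G,H]
After op 10 (swap(2, 8)): offset=8, physical=[i,H,I,d,A,F,G,B,C], logical=[C,i,H,I,d,A,F,G,B]
After op 11 (replace(1, 'g')): offset=8, physical=[g,H,I,d,A,F,G,B,C], logical=[C,g,H,I,d,A,F,G,B]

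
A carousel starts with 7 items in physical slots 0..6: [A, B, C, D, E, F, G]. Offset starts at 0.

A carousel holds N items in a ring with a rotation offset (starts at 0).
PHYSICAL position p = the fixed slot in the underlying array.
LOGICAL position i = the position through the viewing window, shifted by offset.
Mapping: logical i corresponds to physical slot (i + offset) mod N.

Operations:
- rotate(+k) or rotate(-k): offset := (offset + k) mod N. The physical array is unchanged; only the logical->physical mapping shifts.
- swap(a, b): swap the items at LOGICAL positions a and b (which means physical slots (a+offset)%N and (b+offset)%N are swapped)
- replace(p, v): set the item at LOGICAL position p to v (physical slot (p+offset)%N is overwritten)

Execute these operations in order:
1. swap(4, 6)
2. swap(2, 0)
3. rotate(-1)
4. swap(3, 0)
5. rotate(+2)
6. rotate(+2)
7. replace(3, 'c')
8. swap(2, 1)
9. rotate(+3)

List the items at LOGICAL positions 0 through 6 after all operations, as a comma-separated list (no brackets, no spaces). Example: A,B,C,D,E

Answer: c,C,B,E,D,F,G

Derivation:
After op 1 (swap(4, 6)): offset=0, physical=[A,B,C,D,G,F,E], logical=[A,B,C,D,G,F,E]
After op 2 (swap(2, 0)): offset=0, physical=[C,B,A,D,G,F,E], logical=[C,B,A,D,G,F,E]
After op 3 (rotate(-1)): offset=6, physical=[C,B,A,D,G,F,E], logical=[E,C,B,A,D,G,F]
After op 4 (swap(3, 0)): offset=6, physical=[C,B,E,D,G,F,A], logical=[A,C,B,E,D,G,F]
After op 5 (rotate(+2)): offset=1, physical=[C,B,E,D,G,F,A], logical=[B,E,D,G,F,A,C]
After op 6 (rotate(+2)): offset=3, physical=[C,B,E,D,G,F,A], logical=[D,G,F,A,C,B,E]
After op 7 (replace(3, 'c')): offset=3, physical=[C,B,E,D,G,F,c], logical=[D,G,F,c,C,B,E]
After op 8 (swap(2, 1)): offset=3, physical=[C,B,E,D,F,G,c], logical=[D,F,G,c,C,B,E]
After op 9 (rotate(+3)): offset=6, physical=[C,B,E,D,F,G,c], logical=[c,C,B,E,D,F,G]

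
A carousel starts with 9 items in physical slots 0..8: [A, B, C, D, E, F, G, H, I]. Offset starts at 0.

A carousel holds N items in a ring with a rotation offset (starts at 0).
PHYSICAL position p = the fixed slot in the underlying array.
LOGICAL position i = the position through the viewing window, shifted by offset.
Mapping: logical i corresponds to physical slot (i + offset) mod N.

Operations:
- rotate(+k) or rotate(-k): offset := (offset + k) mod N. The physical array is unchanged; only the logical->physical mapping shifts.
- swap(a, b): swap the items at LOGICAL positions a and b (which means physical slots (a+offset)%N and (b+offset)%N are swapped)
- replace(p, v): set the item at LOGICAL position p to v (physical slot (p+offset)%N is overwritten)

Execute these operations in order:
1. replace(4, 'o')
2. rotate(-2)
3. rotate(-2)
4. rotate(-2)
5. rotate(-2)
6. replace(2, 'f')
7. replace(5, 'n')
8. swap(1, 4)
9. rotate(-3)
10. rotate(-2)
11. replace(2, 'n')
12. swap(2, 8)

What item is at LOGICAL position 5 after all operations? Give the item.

Answer: B

Derivation:
After op 1 (replace(4, 'o')): offset=0, physical=[A,B,C,D,o,F,G,H,I], logical=[A,B,C,D,o,F,G,H,I]
After op 2 (rotate(-2)): offset=7, physical=[A,B,C,D,o,F,G,H,I], logical=[H,I,A,B,C,D,o,F,G]
After op 3 (rotate(-2)): offset=5, physical=[A,B,C,D,o,F,G,H,I], logical=[F,G,H,I,A,B,C,D,o]
After op 4 (rotate(-2)): offset=3, physical=[A,B,C,D,o,F,G,H,I], logical=[D,o,F,G,H,I,A,B,C]
After op 5 (rotate(-2)): offset=1, physical=[A,B,C,D,o,F,G,H,I], logical=[B,C,D,o,F,G,H,I,A]
After op 6 (replace(2, 'f')): offset=1, physical=[A,B,C,f,o,F,G,H,I], logical=[B,C,f,o,F,G,H,I,A]
After op 7 (replace(5, 'n')): offset=1, physical=[A,B,C,f,o,F,n,H,I], logical=[B,C,f,o,F,n,H,I,A]
After op 8 (swap(1, 4)): offset=1, physical=[A,B,F,f,o,C,n,H,I], logical=[B,F,f,o,C,n,H,I,A]
After op 9 (rotate(-3)): offset=7, physical=[A,B,F,f,o,C,n,H,I], logical=[H,I,A,B,F,f,o,C,n]
After op 10 (rotate(-2)): offset=5, physical=[A,B,F,f,o,C,n,H,I], logical=[C,n,H,I,A,B,F,f,o]
After op 11 (replace(2, 'n')): offset=5, physical=[A,B,F,f,o,C,n,n,I], logical=[C,n,n,I,A,B,F,f,o]
After op 12 (swap(2, 8)): offset=5, physical=[A,B,F,f,n,C,n,o,I], logical=[C,n,o,I,A,B,F,f,n]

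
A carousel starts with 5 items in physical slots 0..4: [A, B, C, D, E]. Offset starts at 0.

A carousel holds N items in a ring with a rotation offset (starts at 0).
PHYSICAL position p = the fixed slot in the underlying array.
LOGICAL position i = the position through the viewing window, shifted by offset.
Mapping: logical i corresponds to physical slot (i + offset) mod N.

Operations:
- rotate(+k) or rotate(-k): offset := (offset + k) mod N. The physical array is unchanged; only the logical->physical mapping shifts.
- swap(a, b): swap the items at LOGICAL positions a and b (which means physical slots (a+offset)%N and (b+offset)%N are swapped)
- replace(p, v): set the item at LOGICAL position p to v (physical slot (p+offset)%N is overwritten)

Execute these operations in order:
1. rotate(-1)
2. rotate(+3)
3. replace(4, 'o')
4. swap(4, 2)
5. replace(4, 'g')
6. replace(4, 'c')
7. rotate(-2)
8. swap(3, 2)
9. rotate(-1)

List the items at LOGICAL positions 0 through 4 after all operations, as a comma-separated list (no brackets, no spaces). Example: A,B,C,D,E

After op 1 (rotate(-1)): offset=4, physical=[A,B,C,D,E], logical=[E,A,B,C,D]
After op 2 (rotate(+3)): offset=2, physical=[A,B,C,D,E], logical=[C,D,E,A,B]
After op 3 (replace(4, 'o')): offset=2, physical=[A,o,C,D,E], logical=[C,D,E,A,o]
After op 4 (swap(4, 2)): offset=2, physical=[A,E,C,D,o], logical=[C,D,o,A,E]
After op 5 (replace(4, 'g')): offset=2, physical=[A,g,C,D,o], logical=[C,D,o,A,g]
After op 6 (replace(4, 'c')): offset=2, physical=[A,c,C,D,o], logical=[C,D,o,A,c]
After op 7 (rotate(-2)): offset=0, physical=[A,c,C,D,o], logical=[A,c,C,D,o]
After op 8 (swap(3, 2)): offset=0, physical=[A,c,D,C,o], logical=[A,c,D,C,o]
After op 9 (rotate(-1)): offset=4, physical=[A,c,D,C,o], logical=[o,A,c,D,C]

Answer: o,A,c,D,C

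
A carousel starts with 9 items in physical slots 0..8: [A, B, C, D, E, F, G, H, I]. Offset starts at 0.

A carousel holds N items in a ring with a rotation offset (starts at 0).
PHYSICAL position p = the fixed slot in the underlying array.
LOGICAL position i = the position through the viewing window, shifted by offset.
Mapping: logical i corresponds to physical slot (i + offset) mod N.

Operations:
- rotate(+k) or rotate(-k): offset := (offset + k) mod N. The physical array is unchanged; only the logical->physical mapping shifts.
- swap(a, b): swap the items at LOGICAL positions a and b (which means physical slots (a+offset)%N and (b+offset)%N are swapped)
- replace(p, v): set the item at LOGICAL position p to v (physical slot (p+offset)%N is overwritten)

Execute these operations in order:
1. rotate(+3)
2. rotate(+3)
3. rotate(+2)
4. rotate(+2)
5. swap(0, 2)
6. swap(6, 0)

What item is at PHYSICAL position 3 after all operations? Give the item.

Answer: B

Derivation:
After op 1 (rotate(+3)): offset=3, physical=[A,B,C,D,E,F,G,H,I], logical=[D,E,F,G,H,I,A,B,C]
After op 2 (rotate(+3)): offset=6, physical=[A,B,C,D,E,F,G,H,I], logical=[G,H,I,A,B,C,D,E,F]
After op 3 (rotate(+2)): offset=8, physical=[A,B,C,D,E,F,G,H,I], logical=[I,A,B,C,D,E,F,G,H]
After op 4 (rotate(+2)): offset=1, physical=[A,B,C,D,E,F,G,H,I], logical=[B,C,D,E,F,G,H,I,A]
After op 5 (swap(0, 2)): offset=1, physical=[A,D,C,B,E,F,G,H,I], logical=[D,C,B,E,F,G,H,I,A]
After op 6 (swap(6, 0)): offset=1, physical=[A,H,C,B,E,F,G,D,I], logical=[H,C,B,E,F,G,D,I,A]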